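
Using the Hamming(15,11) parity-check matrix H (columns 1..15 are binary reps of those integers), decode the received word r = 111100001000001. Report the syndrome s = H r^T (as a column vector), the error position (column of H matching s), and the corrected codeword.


s = (0, 0, 1, 0)^T, error position = 2, corrected codeword c = 101100001000001

Compute s = H r^T mod 2 one row at a time:
  s_1 = 0 + 1 + 0 + 0 + 0 + 0 + 0 + 1 = 2 ≡ 0 (mod 2).
  s_2 = 1 + 0 + 0 + 0 + 0 + 0 + 0 + 1 = 2 ≡ 0 (mod 2).
  s_3 = 1 + 1 + 0 + 0 + 0 + 0 + 0 + 1 = 3 ≡ 1 (mod 2).
  s_4 = 1 + 1 + 0 + 0 + 1 + 0 + 0 + 1 = 4 ≡ 0 (mod 2).
s = (0, 0, 1, 0)^T — this equals column 2 of H (binary 0010), so error is at position 2.
Correct: flip bit 2 of r = 111100001000001 to get c = 101100001000001.


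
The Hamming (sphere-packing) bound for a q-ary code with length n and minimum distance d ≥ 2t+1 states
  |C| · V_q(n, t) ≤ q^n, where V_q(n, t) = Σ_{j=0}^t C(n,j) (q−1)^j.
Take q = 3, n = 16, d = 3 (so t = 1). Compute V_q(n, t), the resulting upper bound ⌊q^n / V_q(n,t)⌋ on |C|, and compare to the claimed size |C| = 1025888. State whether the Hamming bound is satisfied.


V_q(n, t) = 33, q^n = 43046721, Hamming bound = 1304446, |C| = 1025888 ≤ bound (satisfied).

Step 1: Compute V_q(n, t) = Σ_{j=0}^1 C(n, j) (q−1)^j.
  j = 0: C(16,0)·(2)^0 = 1·1 = 1.
  j = 1: C(16,1)·(2)^1 = 16·2 = 32.
  V_q(n, t) = 1 + 32 = 33.
Step 2: q^n = 3^16 = 43046721.
Step 3: Hamming bound ⌊q^n / V_q(n,t)⌋ = ⌊43046721/33⌋ = 1304446.
Step 4: Compare |C| = 1025888 to 1304446: satisfied.
The claimed |C| lies below the Hamming bound.


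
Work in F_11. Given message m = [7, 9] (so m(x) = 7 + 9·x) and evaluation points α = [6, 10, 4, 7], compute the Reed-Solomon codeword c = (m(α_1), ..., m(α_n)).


c = [6, 9, 10, 4]

Message polynomial: m(x) = 7 + 9·x (mod 11).
For each evaluation point α_i, compute m(α_i) mod 11:
  α_1 = 6: Horner steps 9 → 6, so m(6) = 6.
  α_2 = 10: Horner steps 9 → 9, so m(10) = 9.
  α_3 = 4: Horner steps 9 → 10, so m(4) = 10.
  α_4 = 7: Horner steps 9 → 4, so m(7) = 4.
Codeword c = [6, 9, 10, 4] ∈ F_11^4.


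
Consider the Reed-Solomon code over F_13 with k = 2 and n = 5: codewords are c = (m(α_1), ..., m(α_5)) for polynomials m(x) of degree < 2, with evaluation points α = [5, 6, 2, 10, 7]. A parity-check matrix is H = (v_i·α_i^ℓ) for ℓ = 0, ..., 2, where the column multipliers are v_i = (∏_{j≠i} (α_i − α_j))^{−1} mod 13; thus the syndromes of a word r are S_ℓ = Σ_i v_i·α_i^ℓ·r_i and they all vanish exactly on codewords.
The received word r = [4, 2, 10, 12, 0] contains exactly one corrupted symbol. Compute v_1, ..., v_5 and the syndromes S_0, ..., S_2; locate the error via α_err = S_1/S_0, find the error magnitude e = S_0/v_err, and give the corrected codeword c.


S = (8, 2, 7), error at position 4, error magnitude e = 5, c = [4, 2, 10, 7, 0].

Step 1: column multipliers v_i = (∏_{j≠i}(α_i − α_j))^{−1} mod 13.
  i = 1 (α = 5): (5−6)(5−2)(5−10)(5−7) = (−1)·3·(−5)·(−2) = −30 ≡ 9, so v_1 = 9^{−1} = 3 (mod 13).
  i = 2 (α = 6): (6−5)(6−2)(6−10)(6−7) = 1·4·(−4)·(−1) = 16 ≡ 3, so v_2 = 3^{−1} = 9 (mod 13).
  i = 3 (α = 2): (2−5)(2−6)(2−10)(2−7) = (−3)·(−4)·(−8)·(−5) = 480 ≡ 12, so v_3 = 12^{−1} = 12 (mod 13).
  i = 4 (α = 10): (10−5)(10−6)(10−2)(10−7) = 5·4·8·3 = 480 ≡ 12, so v_4 = 12^{−1} = 12 (mod 13).
  i = 5 (α = 7): (7−5)(7−6)(7−2)(7−10) = 2·1·5·(−3) = −30 ≡ 9, so v_5 = 9^{−1} = 3 (mod 13).
  v = [3, 9, 12, 12, 3].
Step 2: syndromes of r = [4, 2, 10, 12, 0] (all sums mod 13).
  S_0 = Σ v_i r_i = 3·4 + 9·2 + 12·10 + 12·12 + 3·0 = 294 ≡ 8.
  S_1 = Σ v_i α_i r_i = 3·5·4 + 9·6·2 + 12·2·10 + 12·10·12 + 3·7·0 = 1848 ≡ 2.
  α_i^2 mod 13 = [12, 10, 4, 9, 10].
  S_2 = Σ v_i α_i^2 r_i = 3·12·4 + 9·10·2 + 12·4·10 + 12·9·12 + 3·10·0 = 2100 ≡ 7.
  S = (8, 2, 7) ≠ 0, so r is not a codeword (an error is present).
Step 3: locate the error. For a single error e at position i, S_ℓ = v_i·e·α_i^ℓ, so α_err = S_1/S_0.
  S_0^{−1} = 8^{−1} = 5 (mod 13), so α_err = 2·5 = 10 ≡ 10 = α_4. Error position i = 4.
  Consistency check: S_2/S_1 = 7·7 = 49 ≡ 10 = α_err ✓ (single-error assumption holds).
Step 4: error magnitude e = S_0/v_4 = S_0·∏_{j≠4}(α_4 − α_j) = 8·12 = 96 ≡ 5 (mod 13).
Step 5: correct position 4: c_4 = r_4 − e = 12 − 5 ≡ 7 (mod 13). Hence c = [4, 2, 10, 7, 0].
  Check: interpolating c through the α_i gives m(x) = 1 + 11·x (degree < 2) with m(α_i) = c_i for every i, so c is indeed a codeword.


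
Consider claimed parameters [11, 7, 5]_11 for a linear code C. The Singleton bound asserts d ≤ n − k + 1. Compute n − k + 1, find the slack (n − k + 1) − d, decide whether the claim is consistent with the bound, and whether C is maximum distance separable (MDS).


Singleton RHS = n − k + 1 = 5, slack = 0, bound satisfied, MDS.

Singleton bound: d ≤ n − k + 1.
Here n = 11, k = 7, so n − k + 1 = 5.
Given d = 5, check d ≤ 5: YES.
Slack = (n − k + 1) − d = 0.
The code is MDS (slack = 0).
Description: the claimed parameters are [11, 7, 5]_11; such a code would be MDS (meets Singleton bound).


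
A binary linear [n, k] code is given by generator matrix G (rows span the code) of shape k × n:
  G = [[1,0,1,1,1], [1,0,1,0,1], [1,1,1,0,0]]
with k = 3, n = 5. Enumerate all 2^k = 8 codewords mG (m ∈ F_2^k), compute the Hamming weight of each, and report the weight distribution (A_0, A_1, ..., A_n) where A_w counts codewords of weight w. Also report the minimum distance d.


Weight distribution: A_0 = 1, A_1 = 1, A_2 = 1, A_3 = 3, A_4 = 2. Minimum distance d = 1.

Enumerate all 2^3 = 8 messages m ∈ F_2^3.
For each, compute codeword c = mG in F_2^5, then tally its weight.
  m = 000 → c = 00000, weight = 0.
  m = 100 → c = 10111, weight = 4.
  m = 010 → c = 10101, weight = 3.
  m = 110 → c = 00010, weight = 1.
  m = 001 → c = 11100, weight = 3.
  m = 101 → c = 01011, weight = 3.
  m = 011 → c = 01001, weight = 2.
  m = 111 → c = 11110, weight = 4.
Tally weights:
  weight 0: 1 codewords.
  weight 1: 1 codewords.
  weight 2: 1 codewords.
  weight 3: 3 codewords.
  weight 4: 2 codewords.
Minimum distance d = smallest w > 0 with A_w > 0 = 1.
Sanity: Σ A_w = 8 = 2^3 = 8 ✓.


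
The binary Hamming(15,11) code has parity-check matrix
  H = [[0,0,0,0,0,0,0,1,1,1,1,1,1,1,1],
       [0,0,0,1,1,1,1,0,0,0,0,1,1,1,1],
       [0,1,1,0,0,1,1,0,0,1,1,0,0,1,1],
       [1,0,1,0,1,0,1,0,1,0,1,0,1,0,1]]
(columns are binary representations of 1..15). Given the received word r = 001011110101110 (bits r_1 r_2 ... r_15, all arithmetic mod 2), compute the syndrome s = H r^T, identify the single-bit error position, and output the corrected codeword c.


s = (1, 0, 1, 0)^T, error position = 10, corrected codeword c = 001011110001110

Compute s = H r^T mod 2 one row at a time:
  s_1 = 1 + 0 + 1 + 0 + 1 + 1 + 1 + 0 = 5 ≡ 1 (mod 2).
  s_2 = 0 + 1 + 1 + 1 + 1 + 1 + 1 + 0 = 6 ≡ 0 (mod 2).
  s_3 = 0 + 1 + 1 + 1 + 1 + 0 + 1 + 0 = 5 ≡ 1 (mod 2).
  s_4 = 0 + 1 + 1 + 1 + 0 + 0 + 1 + 0 = 4 ≡ 0 (mod 2).
s = (1, 0, 1, 0)^T — this equals column 10 of H (binary 1010), so error is at position 10.
Correct: flip bit 10 of r = 001011110101110 to get c = 001011110001110.


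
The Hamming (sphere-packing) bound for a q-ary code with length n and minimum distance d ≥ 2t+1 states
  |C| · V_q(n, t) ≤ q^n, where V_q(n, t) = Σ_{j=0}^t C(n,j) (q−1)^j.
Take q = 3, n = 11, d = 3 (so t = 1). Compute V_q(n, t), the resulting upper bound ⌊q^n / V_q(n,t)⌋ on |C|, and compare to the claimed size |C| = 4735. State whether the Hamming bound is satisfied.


V_q(n, t) = 23, q^n = 177147, Hamming bound = 7702, |C| = 4735 ≤ bound (satisfied).

Step 1: Compute V_q(n, t) = Σ_{j=0}^1 C(n, j) (q−1)^j.
  j = 0: C(11,0)·(2)^0 = 1·1 = 1.
  j = 1: C(11,1)·(2)^1 = 11·2 = 22.
  V_q(n, t) = 1 + 22 = 23.
Step 2: q^n = 3^11 = 177147.
Step 3: Hamming bound ⌊q^n / V_q(n,t)⌋ = ⌊177147/23⌋ = 7702.
Step 4: Compare |C| = 4735 to 7702: satisfied.
The claimed |C| lies below the Hamming bound.


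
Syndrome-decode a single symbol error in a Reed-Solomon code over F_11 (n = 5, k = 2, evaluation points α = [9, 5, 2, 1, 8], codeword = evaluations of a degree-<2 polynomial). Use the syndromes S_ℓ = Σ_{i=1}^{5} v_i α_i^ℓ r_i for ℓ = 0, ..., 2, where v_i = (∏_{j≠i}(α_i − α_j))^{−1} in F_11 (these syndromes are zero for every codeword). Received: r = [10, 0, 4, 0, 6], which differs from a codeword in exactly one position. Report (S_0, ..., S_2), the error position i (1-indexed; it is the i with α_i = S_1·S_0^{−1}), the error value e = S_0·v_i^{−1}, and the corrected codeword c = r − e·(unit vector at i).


S = (6, 8, 7), error at position 2, error magnitude e = 6, c = [10, 5, 4, 0, 6].

Step 1: column multipliers v_i = (∏_{j≠i}(α_i − α_j))^{−1} mod 11.
  i = 1 (α = 9): (9−5)(9−2)(9−1)(9−8) = 4·7·8·1 = 224 ≡ 4, so v_1 = 4^{−1} = 3 (mod 11).
  i = 2 (α = 5): (5−9)(5−2)(5−1)(5−8) = (−4)·3·4·(−3) = 144 ≡ 1, so v_2 = 1^{−1} = 1 (mod 11).
  i = 3 (α = 2): (2−9)(2−5)(2−1)(2−8) = (−7)·(−3)·1·(−6) = −126 ≡ 6, so v_3 = 6^{−1} = 2 (mod 11).
  i = 4 (α = 1): (1−9)(1−5)(1−2)(1−8) = (−8)·(−4)·(−1)·(−7) = 224 ≡ 4, so v_4 = 4^{−1} = 3 (mod 11).
  i = 5 (α = 8): (8−9)(8−5)(8−2)(8−1) = (−1)·3·6·7 = −126 ≡ 6, so v_5 = 6^{−1} = 2 (mod 11).
  v = [3, 1, 2, 3, 2].
Step 2: syndromes of r = [10, 0, 4, 0, 6] (all sums mod 11).
  S_0 = Σ v_i r_i = 3·10 + 1·0 + 2·4 + 3·0 + 2·6 = 50 ≡ 6.
  S_1 = Σ v_i α_i r_i = 3·9·10 + 1·5·0 + 2·2·4 + 3·1·0 + 2·8·6 = 382 ≡ 8.
  α_i^2 mod 11 = [4, 3, 4, 1, 9].
  S_2 = Σ v_i α_i^2 r_i = 3·4·10 + 1·3·0 + 2·4·4 + 3·1·0 + 2·9·6 = 260 ≡ 7.
  S = (6, 8, 7) ≠ 0, so r is not a codeword (an error is present).
Step 3: locate the error. For a single error e at position i, S_ℓ = v_i·e·α_i^ℓ, so α_err = S_1/S_0.
  S_0^{−1} = 6^{−1} = 2 (mod 11), so α_err = 8·2 = 16 ≡ 5 = α_2. Error position i = 2.
  Consistency check: S_2/S_1 = 7·7 = 49 ≡ 5 = α_err ✓ (single-error assumption holds).
Step 4: error magnitude e = S_0/v_2 = S_0·∏_{j≠2}(α_2 − α_j) = 6·1 = 6 ≡ 6 (mod 11).
Step 5: correct position 2: c_2 = r_2 − e = 0 − 6 ≡ 5 (mod 11). Hence c = [10, 5, 4, 0, 6].
  Check: interpolating c through the α_i gives m(x) = 7 + 4·x (degree < 2) with m(α_i) = c_i for every i, so c is indeed a codeword.


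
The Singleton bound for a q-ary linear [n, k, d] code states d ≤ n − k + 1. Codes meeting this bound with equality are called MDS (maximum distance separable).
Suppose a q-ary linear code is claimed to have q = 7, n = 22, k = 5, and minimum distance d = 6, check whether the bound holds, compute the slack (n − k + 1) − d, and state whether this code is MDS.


Singleton RHS = n − k + 1 = 18, slack = 12, bound satisfied, not MDS.

Singleton bound: d ≤ n − k + 1.
Here n = 22, k = 5, so n − k + 1 = 18.
Given d = 6, check d ≤ 18: YES.
Slack = (n − k + 1) − d = 12.
The code is NOT MDS (slack = 12 > 0).
Description: the claimed parameters are [22, 5, 6]_7; such a code would be non-MDS.


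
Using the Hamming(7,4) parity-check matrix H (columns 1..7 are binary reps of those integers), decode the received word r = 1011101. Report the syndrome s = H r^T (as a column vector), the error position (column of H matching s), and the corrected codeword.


s = (1, 0, 0)^T, error position = 4, corrected codeword c = 1010101

Compute s = H r^T mod 2 one row at a time:
  s_1 = 1 + 1 + 0 + 1 = 3 ≡ 1 (mod 2).
  s_2 = 0 + 1 + 0 + 1 = 2 ≡ 0 (mod 2).
  s_3 = 1 + 1 + 1 + 1 = 4 ≡ 0 (mod 2).
s = (1, 0, 0)^T — this equals column 4 of H (binary 100), so error is at position 4.
Correct: flip bit 4 of r = 1011101 to get c = 1010101.


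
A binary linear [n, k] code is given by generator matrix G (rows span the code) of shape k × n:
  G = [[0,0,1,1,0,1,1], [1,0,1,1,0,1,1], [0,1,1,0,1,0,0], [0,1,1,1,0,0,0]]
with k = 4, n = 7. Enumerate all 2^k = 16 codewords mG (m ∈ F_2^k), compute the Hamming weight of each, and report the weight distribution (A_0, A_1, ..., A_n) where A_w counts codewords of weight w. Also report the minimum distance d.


Weight distribution: A_0 = 1, A_1 = 1, A_2 = 1, A_3 = 4, A_4 = 5, A_5 = 3, A_6 = 1. Minimum distance d = 1.

Enumerate all 2^4 = 16 messages m ∈ F_2^4.
For each, compute codeword c = mG in F_2^7, then tally its weight.
  m = 0000 → c = 0000000, weight = 0.
  m = 1000 → c = 0011011, weight = 4.
  m = 0100 → c = 1011011, weight = 5.
  m = 1100 → c = 1000000, weight = 1.
  m = 0010 → c = 0110100, weight = 3.
  m = 1010 → c = 0101111, weight = 5.
  m = 0110 → c = 1101111, weight = 6.
  m = 1110 → c = 1110100, weight = 4.
  m = 0001 → c = 0111000, weight = 3.
  m = 1001 → c = 0100011, weight = 3.
  m = 0101 → c = 1100011, weight = 4.
  m = 1101 → c = 1111000, weight = 4.
  m = 0011 → c = 0001100, weight = 2.
  m = 1011 → c = 0010111, weight = 4.
  m = 0111 → c = 1010111, weight = 5.
  m = 1111 → c = 1001100, weight = 3.
Tally weights:
  weight 0: 1 codewords.
  weight 1: 1 codewords.
  weight 2: 1 codewords.
  weight 3: 4 codewords.
  weight 4: 5 codewords.
  weight 5: 3 codewords.
  weight 6: 1 codewords.
Minimum distance d = smallest w > 0 with A_w > 0 = 1.
Sanity: Σ A_w = 16 = 2^4 = 16 ✓.


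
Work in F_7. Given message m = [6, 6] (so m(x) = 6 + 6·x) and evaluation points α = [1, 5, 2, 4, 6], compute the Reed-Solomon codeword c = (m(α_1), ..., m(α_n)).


c = [5, 1, 4, 2, 0]

Message polynomial: m(x) = 6 + 6·x (mod 7).
For each evaluation point α_i, compute m(α_i) mod 7:
  α_1 = 1: Horner steps 6 → 5, so m(1) = 5.
  α_2 = 5: Horner steps 6 → 1, so m(5) = 1.
  α_3 = 2: Horner steps 6 → 4, so m(2) = 4.
  α_4 = 4: Horner steps 6 → 2, so m(4) = 2.
  α_5 = 6: Horner steps 6 → 0, so m(6) = 0.
Codeword c = [5, 1, 4, 2, 0] ∈ F_7^5.


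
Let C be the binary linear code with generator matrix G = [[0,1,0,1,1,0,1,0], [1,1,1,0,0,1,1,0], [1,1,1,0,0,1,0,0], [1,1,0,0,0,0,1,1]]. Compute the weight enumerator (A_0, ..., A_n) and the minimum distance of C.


Weight distribution: A_0 = 1, A_1 = 1, A_3 = 3, A_4 = 5, A_5 = 3, A_6 = 2, A_7 = 1. Minimum distance d = 1.

Enumerate all 2^4 = 16 messages m ∈ F_2^4.
For each, compute codeword c = mG in F_2^8, then tally its weight.
  m = 0000 → c = 00000000, weight = 0.
  m = 1000 → c = 01011010, weight = 4.
  m = 0100 → c = 11100110, weight = 5.
  m = 1100 → c = 10111100, weight = 5.
  m = 0010 → c = 11100100, weight = 4.
  m = 1010 → c = 10111110, weight = 6.
  m = 0110 → c = 00000010, weight = 1.
  m = 1110 → c = 01011000, weight = 3.
  m = 0001 → c = 11000011, weight = 4.
  m = 1001 → c = 10011001, weight = 4.
  m = 0101 → c = 00100101, weight = 3.
  m = 1101 → c = 01111111, weight = 7.
  m = 0011 → c = 00100111, weight = 4.
  m = 1011 → c = 01111101, weight = 6.
  m = 0111 → c = 11000001, weight = 3.
  m = 1111 → c = 10011011, weight = 5.
Tally weights:
  weight 0: 1 codewords.
  weight 1: 1 codewords.
  weight 3: 3 codewords.
  weight 4: 5 codewords.
  weight 5: 3 codewords.
  weight 6: 2 codewords.
  weight 7: 1 codewords.
Minimum distance d = smallest w > 0 with A_w > 0 = 1.
Sanity: Σ A_w = 16 = 2^4 = 16 ✓.


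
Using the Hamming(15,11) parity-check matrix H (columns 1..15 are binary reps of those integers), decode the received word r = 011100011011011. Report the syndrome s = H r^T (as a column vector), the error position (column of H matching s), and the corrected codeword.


s = (0, 0, 1, 0)^T, error position = 2, corrected codeword c = 001100011011011

Compute s = H r^T mod 2 one row at a time:
  s_1 = 1 + 1 + 0 + 1 + 1 + 0 + 1 + 1 = 6 ≡ 0 (mod 2).
  s_2 = 1 + 0 + 0 + 0 + 1 + 0 + 1 + 1 = 4 ≡ 0 (mod 2).
  s_3 = 1 + 1 + 0 + 0 + 0 + 1 + 1 + 1 = 5 ≡ 1 (mod 2).
  s_4 = 0 + 1 + 0 + 0 + 1 + 1 + 0 + 1 = 4 ≡ 0 (mod 2).
s = (0, 0, 1, 0)^T — this equals column 2 of H (binary 0010), so error is at position 2.
Correct: flip bit 2 of r = 011100011011011 to get c = 001100011011011.


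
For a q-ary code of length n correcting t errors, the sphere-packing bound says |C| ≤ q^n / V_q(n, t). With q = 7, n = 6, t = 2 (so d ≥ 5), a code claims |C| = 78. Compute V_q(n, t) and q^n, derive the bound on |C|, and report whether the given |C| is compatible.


V_q(n, t) = 577, q^n = 117649, Hamming bound = 203, |C| = 78 ≤ bound (satisfied).

Step 1: Compute V_q(n, t) = Σ_{j=0}^2 C(n, j) (q−1)^j.
  j = 0: C(6,0)·(6)^0 = 1·1 = 1.
  j = 1: C(6,1)·(6)^1 = 6·6 = 36.
  j = 2: C(6,2)·(6)^2 = 15·36 = 540.
  V_q(n, t) = 1 + 36 + 540 = 577.
Step 2: q^n = 7^6 = 117649.
Step 3: Hamming bound ⌊q^n / V_q(n,t)⌋ = ⌊117649/577⌋ = 203.
Step 4: Compare |C| = 78 to 203: satisfied.
The claimed |C| lies below the Hamming bound.


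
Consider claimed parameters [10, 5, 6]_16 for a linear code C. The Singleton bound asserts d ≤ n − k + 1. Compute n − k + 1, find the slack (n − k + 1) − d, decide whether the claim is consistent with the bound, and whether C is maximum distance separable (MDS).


Singleton RHS = n − k + 1 = 6, slack = 0, bound satisfied, MDS.

Singleton bound: d ≤ n − k + 1.
Here n = 10, k = 5, so n − k + 1 = 6.
Given d = 6, check d ≤ 6: YES.
Slack = (n − k + 1) − d = 0.
The code is MDS (slack = 0).
Description: the claimed parameters are [10, 5, 6]_16; such a code would be MDS (meets Singleton bound).


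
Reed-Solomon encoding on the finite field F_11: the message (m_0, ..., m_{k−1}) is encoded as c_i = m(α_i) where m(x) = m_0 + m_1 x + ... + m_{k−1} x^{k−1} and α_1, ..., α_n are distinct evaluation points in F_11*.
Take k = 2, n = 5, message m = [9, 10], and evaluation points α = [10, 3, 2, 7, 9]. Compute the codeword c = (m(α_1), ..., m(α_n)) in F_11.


c = [10, 6, 7, 2, 0]

Message polynomial: m(x) = 9 + 10·x (mod 11).
For each evaluation point α_i, compute m(α_i) mod 11:
  α_1 = 10: Horner steps 10 → 10, so m(10) = 10.
  α_2 = 3: Horner steps 10 → 6, so m(3) = 6.
  α_3 = 2: Horner steps 10 → 7, so m(2) = 7.
  α_4 = 7: Horner steps 10 → 2, so m(7) = 2.
  α_5 = 9: Horner steps 10 → 0, so m(9) = 0.
Codeword c = [10, 6, 7, 2, 0] ∈ F_11^5.


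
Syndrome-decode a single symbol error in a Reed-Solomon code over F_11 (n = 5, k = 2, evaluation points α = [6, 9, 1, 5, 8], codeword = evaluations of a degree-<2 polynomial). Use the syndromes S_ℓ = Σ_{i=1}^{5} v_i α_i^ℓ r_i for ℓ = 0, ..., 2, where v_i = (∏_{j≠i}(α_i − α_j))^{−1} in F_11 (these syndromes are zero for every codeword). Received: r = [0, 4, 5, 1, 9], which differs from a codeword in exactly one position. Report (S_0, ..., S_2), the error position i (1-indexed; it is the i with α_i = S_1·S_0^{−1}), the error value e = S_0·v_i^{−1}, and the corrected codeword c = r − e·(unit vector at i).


S = (5, 1, 9), error at position 2, error magnitude e = 7, c = [0, 8, 5, 1, 9].

Step 1: column multipliers v_i = (∏_{j≠i}(α_i − α_j))^{−1} mod 11.
  i = 1 (α = 6): (6−9)(6−1)(6−5)(6−8) = (−3)·5·1·(−2) = 30 ≡ 8, so v_1 = 8^{−1} = 7 (mod 11).
  i = 2 (α = 9): (9−6)(9−1)(9−5)(9−8) = 3·8·4·1 = 96 ≡ 8, so v_2 = 8^{−1} = 7 (mod 11).
  i = 3 (α = 1): (1−6)(1−9)(1−5)(1−8) = (−5)·(−8)·(−4)·(−7) = 1120 ≡ 9, so v_3 = 9^{−1} = 5 (mod 11).
  i = 4 (α = 5): (5−6)(5−9)(5−1)(5−8) = (−1)·(−4)·4·(−3) = −48 ≡ 7, so v_4 = 7^{−1} = 8 (mod 11).
  i = 5 (α = 8): (8−6)(8−9)(8−1)(8−5) = 2·(−1)·7·3 = −42 ≡ 2, so v_5 = 2^{−1} = 6 (mod 11).
  v = [7, 7, 5, 8, 6].
Step 2: syndromes of r = [0, 4, 5, 1, 9] (all sums mod 11).
  S_0 = Σ v_i r_i = 7·0 + 7·4 + 5·5 + 8·1 + 6·9 = 115 ≡ 5.
  S_1 = Σ v_i α_i r_i = 7·6·0 + 7·9·4 + 5·1·5 + 8·5·1 + 6·8·9 = 749 ≡ 1.
  α_i^2 mod 11 = [3, 4, 1, 3, 9].
  S_2 = Σ v_i α_i^2 r_i = 7·3·0 + 7·4·4 + 5·1·5 + 8·3·1 + 6·9·9 = 647 ≡ 9.
  S = (5, 1, 9) ≠ 0, so r is not a codeword (an error is present).
Step 3: locate the error. For a single error e at position i, S_ℓ = v_i·e·α_i^ℓ, so α_err = S_1/S_0.
  S_0^{−1} = 5^{−1} = 9 (mod 11), so α_err = 1·9 = 9 ≡ 9 = α_2. Error position i = 2.
  Consistency check: S_2/S_1 = 9·1 = 9 ≡ 9 = α_err ✓ (single-error assumption holds).
Step 4: error magnitude e = S_0/v_2 = S_0·∏_{j≠2}(α_2 − α_j) = 5·8 = 40 ≡ 7 (mod 11).
Step 5: correct position 2: c_2 = r_2 − e = 4 − 7 ≡ 8 (mod 11). Hence c = [0, 8, 5, 1, 9].
  Check: interpolating c through the α_i gives m(x) = 6 + 10·x (degree < 2) with m(α_i) = c_i for every i, so c is indeed a codeword.


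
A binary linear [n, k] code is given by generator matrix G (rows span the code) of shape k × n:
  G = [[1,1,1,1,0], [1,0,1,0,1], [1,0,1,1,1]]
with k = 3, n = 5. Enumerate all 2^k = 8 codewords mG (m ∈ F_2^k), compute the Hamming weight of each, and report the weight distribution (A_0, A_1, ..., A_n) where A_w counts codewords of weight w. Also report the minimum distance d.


Weight distribution: A_0 = 1, A_1 = 1, A_2 = 1, A_3 = 3, A_4 = 2. Minimum distance d = 1.

Enumerate all 2^3 = 8 messages m ∈ F_2^3.
For each, compute codeword c = mG in F_2^5, then tally its weight.
  m = 000 → c = 00000, weight = 0.
  m = 100 → c = 11110, weight = 4.
  m = 010 → c = 10101, weight = 3.
  m = 110 → c = 01011, weight = 3.
  m = 001 → c = 10111, weight = 4.
  m = 101 → c = 01001, weight = 2.
  m = 011 → c = 00010, weight = 1.
  m = 111 → c = 11100, weight = 3.
Tally weights:
  weight 0: 1 codewords.
  weight 1: 1 codewords.
  weight 2: 1 codewords.
  weight 3: 3 codewords.
  weight 4: 2 codewords.
Minimum distance d = smallest w > 0 with A_w > 0 = 1.
Sanity: Σ A_w = 8 = 2^3 = 8 ✓.


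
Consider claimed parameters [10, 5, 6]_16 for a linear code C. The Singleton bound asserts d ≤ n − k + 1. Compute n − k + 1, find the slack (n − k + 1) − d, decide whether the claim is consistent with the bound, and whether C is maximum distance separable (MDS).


Singleton RHS = n − k + 1 = 6, slack = 0, bound satisfied, MDS.

Singleton bound: d ≤ n − k + 1.
Here n = 10, k = 5, so n − k + 1 = 6.
Given d = 6, check d ≤ 6: YES.
Slack = (n − k + 1) − d = 0.
The code is MDS (slack = 0).
Description: the claimed parameters are [10, 5, 6]_16; such a code would be MDS (meets Singleton bound).


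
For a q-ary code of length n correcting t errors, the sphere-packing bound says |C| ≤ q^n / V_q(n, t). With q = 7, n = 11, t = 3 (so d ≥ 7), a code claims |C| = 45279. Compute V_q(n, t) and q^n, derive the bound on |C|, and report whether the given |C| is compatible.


V_q(n, t) = 37687, q^n = 1977326743, Hamming bound = 52467, |C| = 45279 ≤ bound (satisfied).

Step 1: Compute V_q(n, t) = Σ_{j=0}^3 C(n, j) (q−1)^j.
  j = 0: C(11,0)·(6)^0 = 1·1 = 1.
  j = 1: C(11,1)·(6)^1 = 11·6 = 66.
  j = 2: C(11,2)·(6)^2 = 55·36 = 1980.
  j = 3: C(11,3)·(6)^3 = 165·216 = 35640.
  V_q(n, t) = 1 + 66 + 1980 + 35640 = 37687.
Step 2: q^n = 7^11 = 1977326743.
Step 3: Hamming bound ⌊q^n / V_q(n,t)⌋ = ⌊1977326743/37687⌋ = 52467.
Step 4: Compare |C| = 45279 to 52467: satisfied.
The claimed |C| lies below the Hamming bound.


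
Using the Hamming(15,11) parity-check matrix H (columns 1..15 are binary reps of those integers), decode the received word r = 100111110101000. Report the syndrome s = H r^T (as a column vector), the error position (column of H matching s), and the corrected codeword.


s = (1, 1, 1, 1)^T, error position = 15, corrected codeword c = 100111110101001

Compute s = H r^T mod 2 one row at a time:
  s_1 = 1 + 0 + 1 + 0 + 1 + 0 + 0 + 0 = 3 ≡ 1 (mod 2).
  s_2 = 1 + 1 + 1 + 1 + 1 + 0 + 0 + 0 = 5 ≡ 1 (mod 2).
  s_3 = 0 + 0 + 1 + 1 + 1 + 0 + 0 + 0 = 3 ≡ 1 (mod 2).
  s_4 = 1 + 0 + 1 + 1 + 0 + 0 + 0 + 0 = 3 ≡ 1 (mod 2).
s = (1, 1, 1, 1)^T — this equals column 15 of H (binary 1111), so error is at position 15.
Correct: flip bit 15 of r = 100111110101000 to get c = 100111110101001.


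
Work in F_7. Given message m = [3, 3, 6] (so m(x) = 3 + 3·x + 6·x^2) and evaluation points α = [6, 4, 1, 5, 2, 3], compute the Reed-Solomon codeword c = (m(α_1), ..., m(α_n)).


c = [6, 6, 5, 0, 5, 3]

Message polynomial: m(x) = 3 + 3·x + 6·x^2 (mod 7).
For each evaluation point α_i, compute m(α_i) mod 7:
  α_1 = 6: Horner steps 6 → 4 → 6, so m(6) = 6.
  α_2 = 4: Horner steps 6 → 6 → 6, so m(4) = 6.
  α_3 = 1: Horner steps 6 → 2 → 5, so m(1) = 5.
  α_4 = 5: Horner steps 6 → 5 → 0, so m(5) = 0.
  α_5 = 2: Horner steps 6 → 1 → 5, so m(2) = 5.
  α_6 = 3: Horner steps 6 → 0 → 3, so m(3) = 3.
Codeword c = [6, 6, 5, 0, 5, 3] ∈ F_7^6.


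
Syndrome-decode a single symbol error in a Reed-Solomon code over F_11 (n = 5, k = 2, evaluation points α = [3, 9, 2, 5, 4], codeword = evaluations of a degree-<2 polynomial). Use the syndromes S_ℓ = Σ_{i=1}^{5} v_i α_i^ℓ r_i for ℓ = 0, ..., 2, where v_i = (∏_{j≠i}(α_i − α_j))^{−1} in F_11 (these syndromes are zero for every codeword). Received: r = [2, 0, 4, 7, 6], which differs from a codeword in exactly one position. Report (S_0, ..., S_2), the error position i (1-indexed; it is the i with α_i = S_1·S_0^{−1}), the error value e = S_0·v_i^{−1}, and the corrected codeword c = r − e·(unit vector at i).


S = (3, 9, 5), error at position 1, error magnitude e = 8, c = [5, 0, 4, 7, 6].

Step 1: column multipliers v_i = (∏_{j≠i}(α_i − α_j))^{−1} mod 11.
  i = 1 (α = 3): (3−9)(3−2)(3−5)(3−4) = (−6)·1·(−2)·(−1) = −12 ≡ 10, so v_1 = 10^{−1} = 10 (mod 11).
  i = 2 (α = 9): (9−3)(9−2)(9−5)(9−4) = 6·7·4·5 = 840 ≡ 4, so v_2 = 4^{−1} = 3 (mod 11).
  i = 3 (α = 2): (2−3)(2−9)(2−5)(2−4) = (−1)·(−7)·(−3)·(−2) = 42 ≡ 9, so v_3 = 9^{−1} = 5 (mod 11).
  i = 4 (α = 5): (5−3)(5−9)(5−2)(5−4) = 2·(−4)·3·1 = −24 ≡ 9, so v_4 = 9^{−1} = 5 (mod 11).
  i = 5 (α = 4): (4−3)(4−9)(4−2)(4−5) = 1·(−5)·2·(−1) = 10 ≡ 10, so v_5 = 10^{−1} = 10 (mod 11).
  v = [10, 3, 5, 5, 10].
Step 2: syndromes of r = [2, 0, 4, 7, 6] (all sums mod 11).
  S_0 = Σ v_i r_i = 10·2 + 3·0 + 5·4 + 5·7 + 10·6 = 135 ≡ 3.
  S_1 = Σ v_i α_i r_i = 10·3·2 + 3·9·0 + 5·2·4 + 5·5·7 + 10·4·6 = 515 ≡ 9.
  α_i^2 mod 11 = [9, 4, 4, 3, 5].
  S_2 = Σ v_i α_i^2 r_i = 10·9·2 + 3·4·0 + 5·4·4 + 5·3·7 + 10·5·6 = 665 ≡ 5.
  S = (3, 9, 5) ≠ 0, so r is not a codeword (an error is present).
Step 3: locate the error. For a single error e at position i, S_ℓ = v_i·e·α_i^ℓ, so α_err = S_1/S_0.
  S_0^{−1} = 3^{−1} = 4 (mod 11), so α_err = 9·4 = 36 ≡ 3 = α_1. Error position i = 1.
  Consistency check: S_2/S_1 = 5·5 = 25 ≡ 3 = α_err ✓ (single-error assumption holds).
Step 4: error magnitude e = S_0/v_1 = S_0·∏_{j≠1}(α_1 − α_j) = 3·10 = 30 ≡ 8 (mod 11).
Step 5: correct position 1: c_1 = r_1 − e = 2 − 8 ≡ 5 (mod 11). Hence c = [5, 0, 4, 7, 6].
  Check: interpolating c through the α_i gives m(x) = 2 + 1·x (degree < 2) with m(α_i) = c_i for every i, so c is indeed a codeword.


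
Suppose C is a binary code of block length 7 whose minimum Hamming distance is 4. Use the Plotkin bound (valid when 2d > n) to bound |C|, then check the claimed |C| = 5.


Plotkin bound M ≤ 8; given |C| = 5 ≤ bound (satisfied).

Check applicability: 2d = 8, n = 7.
2d − n = 1 > 0, so Plotkin applies.
Compute d/(2d−n) = 4/1 ≈ 4.0000.
⌊d/(2d−n)⌋ = 4.
Plotkin bound: M ≤ 2·4 = 8.
Given |C| = 5, check: satisfied.
This |C| is below the Plotkin bound.


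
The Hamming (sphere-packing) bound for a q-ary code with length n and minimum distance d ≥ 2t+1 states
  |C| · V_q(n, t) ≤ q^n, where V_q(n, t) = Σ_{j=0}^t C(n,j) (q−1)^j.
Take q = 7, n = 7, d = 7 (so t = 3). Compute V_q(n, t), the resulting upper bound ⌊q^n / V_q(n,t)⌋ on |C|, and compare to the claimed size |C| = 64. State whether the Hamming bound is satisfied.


V_q(n, t) = 8359, q^n = 823543, Hamming bound = 98, |C| = 64 ≤ bound (satisfied).

Step 1: Compute V_q(n, t) = Σ_{j=0}^3 C(n, j) (q−1)^j.
  j = 0: C(7,0)·(6)^0 = 1·1 = 1.
  j = 1: C(7,1)·(6)^1 = 7·6 = 42.
  j = 2: C(7,2)·(6)^2 = 21·36 = 756.
  j = 3: C(7,3)·(6)^3 = 35·216 = 7560.
  V_q(n, t) = 1 + 42 + 756 + 7560 = 8359.
Step 2: q^n = 7^7 = 823543.
Step 3: Hamming bound ⌊q^n / V_q(n,t)⌋ = ⌊823543/8359⌋ = 98.
Step 4: Compare |C| = 64 to 98: satisfied.
The claimed |C| lies below the Hamming bound.


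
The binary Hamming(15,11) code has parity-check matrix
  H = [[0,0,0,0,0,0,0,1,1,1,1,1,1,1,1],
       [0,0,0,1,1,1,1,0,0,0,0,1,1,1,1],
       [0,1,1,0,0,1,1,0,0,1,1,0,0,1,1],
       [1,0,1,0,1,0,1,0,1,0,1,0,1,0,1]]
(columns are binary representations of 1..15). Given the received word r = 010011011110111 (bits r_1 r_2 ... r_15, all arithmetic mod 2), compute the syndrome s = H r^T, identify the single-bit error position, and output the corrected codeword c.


s = (1, 1, 0, 1)^T, error position = 13, corrected codeword c = 010011011110011

Compute s = H r^T mod 2 one row at a time:
  s_1 = 1 + 1 + 1 + 1 + 0 + 1 + 1 + 1 = 7 ≡ 1 (mod 2).
  s_2 = 0 + 1 + 1 + 0 + 0 + 1 + 1 + 1 = 5 ≡ 1 (mod 2).
  s_3 = 1 + 0 + 1 + 0 + 1 + 1 + 1 + 1 = 6 ≡ 0 (mod 2).
  s_4 = 0 + 0 + 1 + 0 + 1 + 1 + 1 + 1 = 5 ≡ 1 (mod 2).
s = (1, 1, 0, 1)^T — this equals column 13 of H (binary 1101), so error is at position 13.
Correct: flip bit 13 of r = 010011011110111 to get c = 010011011110011.


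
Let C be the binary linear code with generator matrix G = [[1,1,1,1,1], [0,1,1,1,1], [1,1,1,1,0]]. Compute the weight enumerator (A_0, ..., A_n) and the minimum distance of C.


Weight distribution: A_0 = 1, A_1 = 2, A_2 = 1, A_3 = 1, A_4 = 2, A_5 = 1. Minimum distance d = 1.

Enumerate all 2^3 = 8 messages m ∈ F_2^3.
For each, compute codeword c = mG in F_2^5, then tally its weight.
  m = 000 → c = 00000, weight = 0.
  m = 100 → c = 11111, weight = 5.
  m = 010 → c = 01111, weight = 4.
  m = 110 → c = 10000, weight = 1.
  m = 001 → c = 11110, weight = 4.
  m = 101 → c = 00001, weight = 1.
  m = 011 → c = 10001, weight = 2.
  m = 111 → c = 01110, weight = 3.
Tally weights:
  weight 0: 1 codewords.
  weight 1: 2 codewords.
  weight 2: 1 codewords.
  weight 3: 1 codewords.
  weight 4: 2 codewords.
  weight 5: 1 codewords.
Minimum distance d = smallest w > 0 with A_w > 0 = 1.
Sanity: Σ A_w = 8 = 2^3 = 8 ✓.


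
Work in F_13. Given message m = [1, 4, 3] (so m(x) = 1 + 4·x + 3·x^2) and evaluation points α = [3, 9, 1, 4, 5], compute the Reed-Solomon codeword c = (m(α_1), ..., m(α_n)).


c = [1, 7, 8, 0, 5]

Message polynomial: m(x) = 1 + 4·x + 3·x^2 (mod 13).
For each evaluation point α_i, compute m(α_i) mod 13:
  α_1 = 3: Horner steps 3 → 0 → 1, so m(3) = 1.
  α_2 = 9: Horner steps 3 → 5 → 7, so m(9) = 7.
  α_3 = 1: Horner steps 3 → 7 → 8, so m(1) = 8.
  α_4 = 4: Horner steps 3 → 3 → 0, so m(4) = 0.
  α_5 = 5: Horner steps 3 → 6 → 5, so m(5) = 5.
Codeword c = [1, 7, 8, 0, 5] ∈ F_13^5.


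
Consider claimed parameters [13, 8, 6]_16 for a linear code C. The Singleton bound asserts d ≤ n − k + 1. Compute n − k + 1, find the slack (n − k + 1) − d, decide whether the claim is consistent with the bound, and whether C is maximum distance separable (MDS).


Singleton RHS = n − k + 1 = 6, slack = 0, bound satisfied, MDS.

Singleton bound: d ≤ n − k + 1.
Here n = 13, k = 8, so n − k + 1 = 6.
Given d = 6, check d ≤ 6: YES.
Slack = (n − k + 1) − d = 0.
The code is MDS (slack = 0).
Description: the claimed parameters are [13, 8, 6]_16; such a code would be MDS (meets Singleton bound).


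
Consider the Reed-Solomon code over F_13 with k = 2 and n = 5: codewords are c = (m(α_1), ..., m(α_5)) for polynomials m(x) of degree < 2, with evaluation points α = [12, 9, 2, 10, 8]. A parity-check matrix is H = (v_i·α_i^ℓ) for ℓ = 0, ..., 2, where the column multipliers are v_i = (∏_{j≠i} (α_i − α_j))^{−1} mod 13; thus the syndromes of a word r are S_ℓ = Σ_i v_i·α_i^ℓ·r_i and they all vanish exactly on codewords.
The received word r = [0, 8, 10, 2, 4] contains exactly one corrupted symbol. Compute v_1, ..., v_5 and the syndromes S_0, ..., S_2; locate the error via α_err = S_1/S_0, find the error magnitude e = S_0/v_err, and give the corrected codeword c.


S = (12, 4, 10), error at position 2, error magnitude e = 5, c = [0, 3, 10, 2, 4].

Step 1: column multipliers v_i = (∏_{j≠i}(α_i − α_j))^{−1} mod 13.
  i = 1 (α = 12): (12−9)(12−2)(12−10)(12−8) = 3·10·2·4 = 240 ≡ 6, so v_1 = 6^{−1} = 11 (mod 13).
  i = 2 (α = 9): (9−12)(9−2)(9−10)(9−8) = (−3)·7·(−1)·1 = 21 ≡ 8, so v_2 = 8^{−1} = 5 (mod 13).
  i = 3 (α = 2): (2−12)(2−9)(2−10)(2−8) = (−10)·(−7)·(−8)·(−6) = 3360 ≡ 6, so v_3 = 6^{−1} = 11 (mod 13).
  i = 4 (α = 10): (10−12)(10−9)(10−2)(10−8) = (−2)·1·8·2 = −32 ≡ 7, so v_4 = 7^{−1} = 2 (mod 13).
  i = 5 (α = 8): (8−12)(8−9)(8−2)(8−10) = (−4)·(−1)·6·(−2) = −48 ≡ 4, so v_5 = 4^{−1} = 10 (mod 13).
  v = [11, 5, 11, 2, 10].
Step 2: syndromes of r = [0, 8, 10, 2, 4] (all sums mod 13).
  S_0 = Σ v_i r_i = 11·0 + 5·8 + 11·10 + 2·2 + 10·4 = 194 ≡ 12.
  S_1 = Σ v_i α_i r_i = 11·12·0 + 5·9·8 + 11·2·10 + 2·10·2 + 10·8·4 = 940 ≡ 4.
  α_i^2 mod 13 = [1, 3, 4, 9, 12].
  S_2 = Σ v_i α_i^2 r_i = 11·1·0 + 5·3·8 + 11·4·10 + 2·9·2 + 10·12·4 = 1076 ≡ 10.
  S = (12, 4, 10) ≠ 0, so r is not a codeword (an error is present).
Step 3: locate the error. For a single error e at position i, S_ℓ = v_i·e·α_i^ℓ, so α_err = S_1/S_0.
  S_0^{−1} = 12^{−1} = 12 (mod 13), so α_err = 4·12 = 48 ≡ 9 = α_2. Error position i = 2.
  Consistency check: S_2/S_1 = 10·10 = 100 ≡ 9 = α_err ✓ (single-error assumption holds).
Step 4: error magnitude e = S_0/v_2 = S_0·∏_{j≠2}(α_2 − α_j) = 12·8 = 96 ≡ 5 (mod 13).
Step 5: correct position 2: c_2 = r_2 − e = 8 − 5 ≡ 3 (mod 13). Hence c = [0, 3, 10, 2, 4].
  Check: interpolating c through the α_i gives m(x) = 12 + 12·x (degree < 2) with m(α_i) = c_i for every i, so c is indeed a codeword.


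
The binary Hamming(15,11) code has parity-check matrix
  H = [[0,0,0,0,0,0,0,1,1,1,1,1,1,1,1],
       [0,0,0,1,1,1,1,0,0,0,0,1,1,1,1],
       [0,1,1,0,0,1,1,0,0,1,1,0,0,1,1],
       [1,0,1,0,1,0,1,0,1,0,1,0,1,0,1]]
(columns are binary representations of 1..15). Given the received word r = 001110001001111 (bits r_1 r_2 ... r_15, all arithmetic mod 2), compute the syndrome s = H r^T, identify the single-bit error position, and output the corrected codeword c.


s = (1, 0, 1, 1)^T, error position = 11, corrected codeword c = 001110001011111

Compute s = H r^T mod 2 one row at a time:
  s_1 = 0 + 1 + 0 + 0 + 1 + 1 + 1 + 1 = 5 ≡ 1 (mod 2).
  s_2 = 1 + 1 + 0 + 0 + 1 + 1 + 1 + 1 = 6 ≡ 0 (mod 2).
  s_3 = 0 + 1 + 0 + 0 + 0 + 0 + 1 + 1 = 3 ≡ 1 (mod 2).
  s_4 = 0 + 1 + 1 + 0 + 1 + 0 + 1 + 1 = 5 ≡ 1 (mod 2).
s = (1, 0, 1, 1)^T — this equals column 11 of H (binary 1011), so error is at position 11.
Correct: flip bit 11 of r = 001110001001111 to get c = 001110001011111.


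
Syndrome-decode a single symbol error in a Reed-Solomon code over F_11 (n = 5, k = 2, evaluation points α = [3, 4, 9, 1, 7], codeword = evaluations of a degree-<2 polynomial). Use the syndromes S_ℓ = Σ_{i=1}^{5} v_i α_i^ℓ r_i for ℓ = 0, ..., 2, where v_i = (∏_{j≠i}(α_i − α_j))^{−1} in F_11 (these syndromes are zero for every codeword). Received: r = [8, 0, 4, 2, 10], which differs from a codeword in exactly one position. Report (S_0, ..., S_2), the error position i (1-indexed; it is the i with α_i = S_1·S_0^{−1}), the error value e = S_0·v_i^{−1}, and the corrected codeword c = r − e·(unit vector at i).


S = (10, 4, 6), error at position 5, error magnitude e = 1, c = [8, 0, 4, 2, 9].

Step 1: column multipliers v_i = (∏_{j≠i}(α_i − α_j))^{−1} mod 11.
  i = 1 (α = 3): (3−4)(3−9)(3−1)(3−7) = (−1)·(−6)·2·(−4) = −48 ≡ 7, so v_1 = 7^{−1} = 8 (mod 11).
  i = 2 (α = 4): (4−3)(4−9)(4−1)(4−7) = 1·(−5)·3·(−3) = 45 ≡ 1, so v_2 = 1^{−1} = 1 (mod 11).
  i = 3 (α = 9): (9−3)(9−4)(9−1)(9−7) = 6·5·8·2 = 480 ≡ 7, so v_3 = 7^{−1} = 8 (mod 11).
  i = 4 (α = 1): (1−3)(1−4)(1−9)(1−7) = (−2)·(−3)·(−8)·(−6) = 288 ≡ 2, so v_4 = 2^{−1} = 6 (mod 11).
  i = 5 (α = 7): (7−3)(7−4)(7−9)(7−1) = 4·3·(−2)·6 = −144 ≡ 10, so v_5 = 10^{−1} = 10 (mod 11).
  v = [8, 1, 8, 6, 10].
Step 2: syndromes of r = [8, 0, 4, 2, 10] (all sums mod 11).
  S_0 = Σ v_i r_i = 8·8 + 1·0 + 8·4 + 6·2 + 10·10 = 208 ≡ 10.
  S_1 = Σ v_i α_i r_i = 8·3·8 + 1·4·0 + 8·9·4 + 6·1·2 + 10·7·10 = 1192 ≡ 4.
  α_i^2 mod 11 = [9, 5, 4, 1, 5].
  S_2 = Σ v_i α_i^2 r_i = 8·9·8 + 1·5·0 + 8·4·4 + 6·1·2 + 10·5·10 = 1216 ≡ 6.
  S = (10, 4, 6) ≠ 0, so r is not a codeword (an error is present).
Step 3: locate the error. For a single error e at position i, S_ℓ = v_i·e·α_i^ℓ, so α_err = S_1/S_0.
  S_0^{−1} = 10^{−1} = 10 (mod 11), so α_err = 4·10 = 40 ≡ 7 = α_5. Error position i = 5.
  Consistency check: S_2/S_1 = 6·3 = 18 ≡ 7 = α_err ✓ (single-error assumption holds).
Step 4: error magnitude e = S_0/v_5 = S_0·∏_{j≠5}(α_5 − α_j) = 10·10 = 100 ≡ 1 (mod 11).
Step 5: correct position 5: c_5 = r_5 − e = 10 − 1 ≡ 9 (mod 11). Hence c = [8, 0, 4, 2, 9].
  Check: interpolating c through the α_i gives m(x) = 10 + 3·x (degree < 2) with m(α_i) = c_i for every i, so c is indeed a codeword.


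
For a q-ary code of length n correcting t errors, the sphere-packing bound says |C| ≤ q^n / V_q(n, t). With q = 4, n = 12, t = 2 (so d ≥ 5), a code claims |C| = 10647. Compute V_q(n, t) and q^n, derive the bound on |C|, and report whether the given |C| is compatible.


V_q(n, t) = 631, q^n = 16777216, Hamming bound = 26588, |C| = 10647 ≤ bound (satisfied).

Step 1: Compute V_q(n, t) = Σ_{j=0}^2 C(n, j) (q−1)^j.
  j = 0: C(12,0)·(3)^0 = 1·1 = 1.
  j = 1: C(12,1)·(3)^1 = 12·3 = 36.
  j = 2: C(12,2)·(3)^2 = 66·9 = 594.
  V_q(n, t) = 1 + 36 + 594 = 631.
Step 2: q^n = 4^12 = 16777216.
Step 3: Hamming bound ⌊q^n / V_q(n,t)⌋ = ⌊16777216/631⌋ = 26588.
Step 4: Compare |C| = 10647 to 26588: satisfied.
The claimed |C| lies below the Hamming bound.


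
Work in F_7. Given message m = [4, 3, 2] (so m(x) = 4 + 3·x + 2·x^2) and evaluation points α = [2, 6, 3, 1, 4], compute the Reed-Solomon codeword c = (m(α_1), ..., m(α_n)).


c = [4, 3, 3, 2, 6]

Message polynomial: m(x) = 4 + 3·x + 2·x^2 (mod 7).
For each evaluation point α_i, compute m(α_i) mod 7:
  α_1 = 2: Horner steps 2 → 0 → 4, so m(2) = 4.
  α_2 = 6: Horner steps 2 → 1 → 3, so m(6) = 3.
  α_3 = 3: Horner steps 2 → 2 → 3, so m(3) = 3.
  α_4 = 1: Horner steps 2 → 5 → 2, so m(1) = 2.
  α_5 = 4: Horner steps 2 → 4 → 6, so m(4) = 6.
Codeword c = [4, 3, 3, 2, 6] ∈ F_7^5.


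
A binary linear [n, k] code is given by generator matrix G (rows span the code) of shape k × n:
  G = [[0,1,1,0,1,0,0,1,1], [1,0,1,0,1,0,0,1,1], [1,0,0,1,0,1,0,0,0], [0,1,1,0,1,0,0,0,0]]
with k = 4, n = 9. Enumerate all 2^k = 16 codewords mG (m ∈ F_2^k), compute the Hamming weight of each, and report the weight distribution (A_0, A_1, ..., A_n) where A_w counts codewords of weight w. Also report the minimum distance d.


Weight distribution: A_0 = 1, A_2 = 2, A_3 = 4, A_4 = 2, A_5 = 4, A_6 = 2, A_8 = 1. Minimum distance d = 2.

Enumerate all 2^4 = 16 messages m ∈ F_2^4.
For each, compute codeword c = mG in F_2^9, then tally its weight.
  m = 0000 → c = 000000000, weight = 0.
  m = 1000 → c = 011010011, weight = 5.
  m = 0100 → c = 101010011, weight = 5.
  m = 1100 → c = 110000000, weight = 2.
  m = 0010 → c = 100101000, weight = 3.
  m = 1010 → c = 111111011, weight = 8.
  m = 0110 → c = 001111011, weight = 6.
  m = 1110 → c = 010101000, weight = 3.
  m = 0001 → c = 011010000, weight = 3.
  m = 1001 → c = 000000011, weight = 2.
  m = 0101 → c = 110000011, weight = 4.
  m = 1101 → c = 101010000, weight = 3.
  m = 0011 → c = 111111000, weight = 6.
  m = 1011 → c = 100101011, weight = 5.
  m = 0111 → c = 010101011, weight = 5.
  m = 1111 → c = 001111000, weight = 4.
Tally weights:
  weight 0: 1 codewords.
  weight 2: 2 codewords.
  weight 3: 4 codewords.
  weight 4: 2 codewords.
  weight 5: 4 codewords.
  weight 6: 2 codewords.
  weight 8: 1 codewords.
Minimum distance d = smallest w > 0 with A_w > 0 = 2.
Sanity: Σ A_w = 16 = 2^4 = 16 ✓.
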